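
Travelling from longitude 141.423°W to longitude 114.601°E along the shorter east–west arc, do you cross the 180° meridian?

Naïve |114.601 − -141.423| = 256.024° > 180°, so the shorter arc goes the other way round — across 180°.
Signed shortest Δλ = ((114.601 − -141.423 + 180) mod 360) − 180 = -103.976°.
Going west by 103.976° from -141.423° passes through 180° before reaching +114.601°.

Yes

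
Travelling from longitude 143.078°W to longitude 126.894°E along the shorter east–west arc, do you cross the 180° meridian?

Naïve |126.894 − -143.078| = 269.972° > 180°, so the shorter arc goes the other way round — across 180°.
Signed shortest Δλ = ((126.894 − -143.078 + 180) mod 360) − 180 = -90.028°.
Going west by 90.028° from -143.078° passes through 180° before reaching +126.894°.

Yes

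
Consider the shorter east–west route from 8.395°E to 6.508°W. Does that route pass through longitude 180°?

No

Signed shortest Δλ = ((-6.508 − 8.395 + 180) mod 360) − 180 = -14.903°.
Going west by 14.903° from +8.395° reaches -6.508° without touching 180°.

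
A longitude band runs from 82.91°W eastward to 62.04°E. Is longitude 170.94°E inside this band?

No

Band width going east from -82.91° to +62.04°: ((62.04 − -82.91) mod 360) = 144.95°.
Offset of +170.94° east of the west edge: ((170.94 − -82.91) mod 360) = 253.85°.
253.85° > 144.95° ⇒ outside.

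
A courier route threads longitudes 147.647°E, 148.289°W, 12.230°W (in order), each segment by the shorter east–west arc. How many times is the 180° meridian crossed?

Leg 1: +147.647° → -148.289°, shortest Δλ = 64.064° (east) — crosses 180°.
Leg 2: -148.289° → -12.230°, shortest Δλ = 136.059° (east) — does not cross 180°.
Total crossings: 1.

1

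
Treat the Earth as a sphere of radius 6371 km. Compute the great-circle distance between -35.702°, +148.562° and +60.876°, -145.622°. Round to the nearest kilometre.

12271 km

Δλ = -145.622 − 148.562 = -294.184°; wrapped into (−180°, 180°]: 65.816°.
Δφ = 60.876 − -35.702 = 96.578°.
a = sin²(Δφ/2) + cos φ₁ · cos φ₂ · sin²(Δλ/2) = 0.673937.
c = 2·atan2(√a, √(1−a)) = 1.92610 rad → d = 6371·c ≈ 12271.17 km.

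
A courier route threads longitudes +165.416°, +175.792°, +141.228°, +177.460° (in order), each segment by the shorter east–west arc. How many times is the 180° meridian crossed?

0

Leg 1: +165.416° → +175.792°, shortest Δλ = 10.376° (east) — does not cross 180°.
Leg 2: +175.792° → +141.228°, shortest Δλ = -34.564° (west) — does not cross 180°.
Leg 3: +141.228° → +177.460°, shortest Δλ = 36.232° (east) — does not cross 180°.
Total crossings: 0.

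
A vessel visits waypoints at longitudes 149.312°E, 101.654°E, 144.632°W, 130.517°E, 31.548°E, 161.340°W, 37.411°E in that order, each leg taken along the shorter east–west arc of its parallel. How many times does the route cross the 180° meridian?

Leg 1: +149.312° → +101.654°, shortest Δλ = -47.658° (west) — does not cross 180°.
Leg 2: +101.654° → -144.632°, shortest Δλ = 113.714° (east) — crosses 180°.
Leg 3: -144.632° → +130.517°, shortest Δλ = -84.851° (west) — crosses 180°.
Leg 4: +130.517° → +31.548°, shortest Δλ = -98.969° (west) — does not cross 180°.
Leg 5: +31.548° → -161.340°, shortest Δλ = 167.112° (east) — crosses 180°.
Leg 6: -161.340° → +37.411°, shortest Δλ = -161.249° (west) — crosses 180°.
Total crossings: 4.

4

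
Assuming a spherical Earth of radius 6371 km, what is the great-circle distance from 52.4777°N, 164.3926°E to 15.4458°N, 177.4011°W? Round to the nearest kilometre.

Δλ = -177.4011 − 164.3926 = -341.7937°; wrapped into (−180°, 180°]: 18.2063°.
Δφ = 15.4458 − 52.4777 = -37.0319°.
a = sin²(Δφ/2) + cos φ₁ · cos φ₂ · sin²(Δλ/2) = 0.115545.
c = 2·atan2(√a, √(1−a)) = 0.69366 rad → d = 6371·c ≈ 4419.32 km.

4419 km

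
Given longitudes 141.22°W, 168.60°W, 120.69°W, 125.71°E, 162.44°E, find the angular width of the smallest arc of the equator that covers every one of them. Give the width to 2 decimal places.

Sort the longitudes: -168.60°, -141.22°, -120.69°, +125.71°, +162.44°.
Eastward gaps between consecutive values (wrapping around): 27.38°, 20.53°, 246.40°, 36.73°, 28.96°.
Largest gap = 246.40° ⇒ minimal covering band is its complement: 360° − 246.40° = 113.60°.
Band runs from +125.71° eastward to -120.69°, crossing the antimeridian.

113.60°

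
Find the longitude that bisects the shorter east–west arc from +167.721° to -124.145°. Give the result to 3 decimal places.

-158.212°

Signed shortest Δλ from +167.721° to -124.145° is +68.134°.
Midpoint longitude = +167.721° + (+68.134°)/2 = +167.721° + 34.067° = +201.788°.
Normalise into (−180°, 180°]: -158.212°.
(The naïve average (+167.721 + -124.145)/2 = 21.788° is on the wrong side of the globe.)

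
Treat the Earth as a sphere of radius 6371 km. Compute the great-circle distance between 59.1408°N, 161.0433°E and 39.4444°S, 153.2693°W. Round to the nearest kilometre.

Δλ = -153.2693 − 161.0433 = -314.3126°; wrapped into (−180°, 180°]: 45.6874°.
Δφ = -39.4444 − 59.1408 = -98.5852°.
a = sin²(Δφ/2) + cos φ₁ · cos φ₂ · sin²(Δλ/2) = 0.634339.
c = 2·atan2(√a, √(1−a)) = 1.84282 rad → d = 6371·c ≈ 11740.58 km.

11741 km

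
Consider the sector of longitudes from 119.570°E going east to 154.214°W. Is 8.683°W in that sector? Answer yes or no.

No

Band width going east from +119.570° to -154.214°: ((-154.214 − 119.570) mod 360) = 86.216°.
Offset of -8.683° east of the west edge: ((-8.683 − 119.570) mod 360) = 231.747°.
231.747° > 86.216° ⇒ outside.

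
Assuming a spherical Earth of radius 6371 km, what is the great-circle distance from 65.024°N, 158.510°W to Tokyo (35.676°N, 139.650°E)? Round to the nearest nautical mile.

Δλ = 139.650 − -158.510 = 298.160°; wrapped into (−180°, 180°]: -61.840°.
Δφ = 35.676 − 65.024 = -29.348°.
a = sin²(Δφ/2) + cos φ₁ · cos φ₂ · sin²(Δλ/2) = 0.154733.
c = 2·atan2(√a, √(1−a)) = 0.80857 rad → d = 6371·c ≈ 5151.39 km ≈ 2781.53 nmi.

2782 nmi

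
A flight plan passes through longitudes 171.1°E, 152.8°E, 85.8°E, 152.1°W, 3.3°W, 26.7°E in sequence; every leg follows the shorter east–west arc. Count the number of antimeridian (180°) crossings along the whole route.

1

Leg 1: +171.1° → +152.8°, shortest Δλ = -18.3° (west) — does not cross 180°.
Leg 2: +152.8° → +85.8°, shortest Δλ = -67.0° (west) — does not cross 180°.
Leg 3: +85.8° → -152.1°, shortest Δλ = 122.1° (east) — crosses 180°.
Leg 4: -152.1° → -3.3°, shortest Δλ = 148.8° (east) — does not cross 180°.
Leg 5: -3.3° → +26.7°, shortest Δλ = 30.0° (east) — does not cross 180°.
Total crossings: 1.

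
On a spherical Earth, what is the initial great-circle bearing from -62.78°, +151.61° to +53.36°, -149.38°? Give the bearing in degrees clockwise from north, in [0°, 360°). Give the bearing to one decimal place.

Δλ = -149.38 − 151.61 = -300.99°; wrapped into (−180°, 180°]: 59.01°.
θ = atan2( sin Δλ · cos φ₂ , cos φ₁ · sin φ₂ − sin φ₁ · cos φ₂ · cos Δλ )
  = atan2(0.51160, 0.64027) = 38.626° → normalised to [0°, 360°): 38.626°.

38.6°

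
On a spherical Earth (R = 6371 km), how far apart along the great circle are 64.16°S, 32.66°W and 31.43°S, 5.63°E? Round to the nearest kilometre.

4495 km

Δλ = 5.63 − -32.66 = 38.29°.
Δφ = -31.43 − -64.16 = 32.73°.
a = sin²(Δφ/2) + cos φ₁ · cos φ₂ · sin²(Δλ/2) = 0.119388.
c = 2·atan2(√a, √(1−a)) = 0.70560 rad → d = 6371·c ≈ 4495.36 km.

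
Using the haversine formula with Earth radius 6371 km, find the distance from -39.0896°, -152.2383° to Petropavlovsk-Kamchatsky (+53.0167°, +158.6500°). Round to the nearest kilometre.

Δλ = 158.6500 − -152.2383 = 310.8883°; wrapped into (−180°, 180°]: -49.1117°.
Δφ = 53.0167 − -39.0896 = 92.1063°.
a = sin²(Δφ/2) + cos φ₁ · cos φ₂ · sin²(Δλ/2) = 0.599018.
c = 2·atan2(√a, √(1−a)) = 1.77015 rad → d = 6371·c ≈ 11277.62 km.

11278 km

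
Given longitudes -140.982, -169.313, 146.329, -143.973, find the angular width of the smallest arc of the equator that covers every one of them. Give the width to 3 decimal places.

72.689°

Sort the longitudes: -169.313°, -143.973°, -140.982°, +146.329°.
Eastward gaps between consecutive values (wrapping around): 25.340°, 2.991°, 287.311°, 44.358°.
Largest gap = 287.311° ⇒ minimal covering band is its complement: 360° − 287.311° = 72.689°.
Band runs from +146.329° eastward to -140.982°, crossing the antimeridian.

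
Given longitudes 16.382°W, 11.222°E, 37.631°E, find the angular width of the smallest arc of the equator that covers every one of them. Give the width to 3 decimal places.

54.013°

Sort the longitudes: -16.382°, +11.222°, +37.631°.
Eastward gaps between consecutive values (wrapping around): 27.604°, 26.409°, 305.987°.
Largest gap = 305.987° ⇒ minimal covering band is its complement: 360° − 305.987° = 54.013°.
Band runs from -16.382° eastward to +37.631°.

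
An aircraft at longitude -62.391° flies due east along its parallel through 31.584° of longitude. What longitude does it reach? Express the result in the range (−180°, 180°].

Start at -62.391°; shift +31.584° → -30.807°.
-30.807° already lies in (−180°, 180°].

-30.807°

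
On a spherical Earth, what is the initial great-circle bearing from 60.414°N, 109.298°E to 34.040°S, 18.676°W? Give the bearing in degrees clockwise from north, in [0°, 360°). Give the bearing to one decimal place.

Δλ = -18.676 − 109.298 = -127.974°.
θ = atan2( sin Δλ · cos φ₂ , cos φ₁ · sin φ₂ − sin φ₁ · cos φ₂ · cos Δλ )
  = atan2(-0.65321, 0.16701) = -75.658° → normalised to [0°, 360°): 284.342°.

284.3°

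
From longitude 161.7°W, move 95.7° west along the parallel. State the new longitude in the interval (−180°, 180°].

Start at -161.7°; shift −95.7° → -257.4°.
-257.4° lies outside (−180°, 180°]; add 360° → +102.6°.

102.6°E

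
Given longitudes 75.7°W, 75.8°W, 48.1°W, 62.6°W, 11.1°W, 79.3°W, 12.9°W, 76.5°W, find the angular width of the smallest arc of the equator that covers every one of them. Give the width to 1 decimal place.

Sort the longitudes: -79.3°, -76.5°, -75.8°, -75.7°, -62.6°, -48.1°, -12.9°, -11.1°.
Eastward gaps between consecutive values (wrapping around): 2.8°, 0.7°, 0.1°, 13.1°, 14.5°, 35.2°, 1.8°, 291.8°.
Largest gap = 291.8° ⇒ minimal covering band is its complement: 360° − 291.8° = 68.2°.
Band runs from -79.3° eastward to -11.1°.

68.2°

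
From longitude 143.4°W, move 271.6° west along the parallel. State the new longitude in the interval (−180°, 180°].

55.0°W

Start at -143.4°; shift −271.6° → -415.0°.
-415.0° lies outside (−180°, 180°]; add 360° → -55.0°.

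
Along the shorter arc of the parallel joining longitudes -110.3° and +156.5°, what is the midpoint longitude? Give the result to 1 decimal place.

-156.9°

Signed shortest Δλ from -110.3° to +156.5° is -93.2°.
Midpoint longitude = -110.3° + (-93.2°)/2 = -110.3° − 46.6° = -156.9°.
(The naïve average (-110.3 + +156.5)/2 = 23.1° is on the wrong side of the globe.)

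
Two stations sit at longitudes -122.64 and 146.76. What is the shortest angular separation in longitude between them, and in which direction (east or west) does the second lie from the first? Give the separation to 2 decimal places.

Raw difference: 146.76 − -122.64 = 269.4°.
Normalise into (−180°, 180°]: 269.4° − 360° = -90.6°.
Negative ⇒ the second point lies to the west; separation 90.60°.

90.60° west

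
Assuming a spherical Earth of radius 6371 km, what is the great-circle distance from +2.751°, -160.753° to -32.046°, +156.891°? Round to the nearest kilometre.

5906 km

Δλ = 156.891 − -160.753 = 317.644°; wrapped into (−180°, 180°]: -42.356°.
Δφ = -32.046 − 2.751 = -34.797°.
a = sin²(Δφ/2) + cos φ₁ · cos φ₂ · sin²(Δλ/2) = 0.199909.
c = 2·atan2(√a, √(1−a)) = 0.92707 rad → d = 6371·c ≈ 5906.35 km.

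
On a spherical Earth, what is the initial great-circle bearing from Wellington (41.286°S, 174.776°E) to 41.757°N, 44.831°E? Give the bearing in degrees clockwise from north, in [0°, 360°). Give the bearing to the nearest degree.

288°

Δλ = 44.831 − 174.776 = -129.945°.
θ = atan2( sin Δλ · cos φ₂ , cos φ₁ · sin φ₂ − sin φ₁ · cos φ₂ · cos Δλ )
  = atan2(-0.57191, 0.18441) = -72.129° → normalised to [0°, 360°): 287.871°.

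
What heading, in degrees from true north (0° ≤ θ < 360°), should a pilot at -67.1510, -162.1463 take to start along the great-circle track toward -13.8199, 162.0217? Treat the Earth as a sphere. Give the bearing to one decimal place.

Δλ = 162.0217 − -162.1463 = 324.1680°; wrapped into (−180°, 180°]: -35.8320°.
θ = atan2( sin Δλ · cos φ₂ , cos φ₁ · sin φ₂ − sin φ₁ · cos φ₂ · cos Δλ )
  = atan2(-0.56846, 0.63274) = -41.937° → normalised to [0°, 360°): 318.063°.

318.1°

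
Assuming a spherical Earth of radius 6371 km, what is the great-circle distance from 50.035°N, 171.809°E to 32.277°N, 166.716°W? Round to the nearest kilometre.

2651 km

Δλ = -166.716 − 171.809 = -338.525°; wrapped into (−180°, 180°]: 21.475°.
Δφ = 32.277 − 50.035 = -17.758°.
a = sin²(Δφ/2) + cos φ₁ · cos φ₂ · sin²(Δλ/2) = 0.042674.
c = 2·atan2(√a, √(1−a)) = 0.41615 rad → d = 6371·c ≈ 2651.29 km.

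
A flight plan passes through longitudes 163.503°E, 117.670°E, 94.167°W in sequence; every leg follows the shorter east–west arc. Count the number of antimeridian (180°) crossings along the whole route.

1

Leg 1: +163.503° → +117.670°, shortest Δλ = -45.833° (west) — does not cross 180°.
Leg 2: +117.670° → -94.167°, shortest Δλ = 148.163° (east) — crosses 180°.
Total crossings: 1.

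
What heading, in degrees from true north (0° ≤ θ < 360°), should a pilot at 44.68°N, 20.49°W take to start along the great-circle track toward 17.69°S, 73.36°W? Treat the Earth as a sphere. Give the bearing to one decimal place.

230.8°

Δλ = -73.36 − -20.49 = -52.87°.
θ = atan2( sin Δλ · cos φ₂ , cos φ₁ · sin φ₂ − sin φ₁ · cos φ₂ · cos Δλ )
  = atan2(-0.75957, -0.62043) = -129.243° → normalised to [0°, 360°): 230.757°.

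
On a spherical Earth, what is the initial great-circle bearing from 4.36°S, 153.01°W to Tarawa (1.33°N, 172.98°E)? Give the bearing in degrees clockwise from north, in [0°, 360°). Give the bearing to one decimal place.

Δλ = 172.98 − -153.01 = 325.99°; wrapped into (−180°, 180°]: -34.01°.
θ = atan2( sin Δλ · cos φ₂ , cos φ₁ · sin φ₂ − sin φ₁ · cos φ₂ · cos Δλ )
  = atan2(-0.55919, 0.08615) = -81.242° → normalised to [0°, 360°): 278.758°.

278.8°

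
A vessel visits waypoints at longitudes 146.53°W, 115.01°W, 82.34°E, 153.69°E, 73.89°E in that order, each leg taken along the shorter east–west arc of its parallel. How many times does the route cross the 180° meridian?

1

Leg 1: -146.53° → -115.01°, shortest Δλ = 31.52° (east) — does not cross 180°.
Leg 2: -115.01° → +82.34°, shortest Δλ = -162.65° (west) — crosses 180°.
Leg 3: +82.34° → +153.69°, shortest Δλ = 71.35° (east) — does not cross 180°.
Leg 4: +153.69° → +73.89°, shortest Δλ = -79.8° (west) — does not cross 180°.
Total crossings: 1.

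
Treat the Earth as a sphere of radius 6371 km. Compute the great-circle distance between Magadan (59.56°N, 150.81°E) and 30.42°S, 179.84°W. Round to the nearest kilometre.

Δλ = -179.84 − 150.81 = -330.65°; wrapped into (−180°, 180°]: 29.35°.
Δφ = -30.42 − 59.56 = -89.98°.
a = sin²(Δφ/2) + cos φ₁ · cos φ₂ · sin²(Δλ/2) = 0.527865.
c = 2·atan2(√a, √(1−a)) = 1.62655 rad → d = 6371·c ≈ 10362.78 km.

10363 km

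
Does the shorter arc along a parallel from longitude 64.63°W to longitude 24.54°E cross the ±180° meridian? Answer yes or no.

Signed shortest Δλ = ((24.54 − -64.63 + 180) mod 360) − 180 = 89.17°.
Going east by 89.17° from -64.63° reaches +24.54° without touching 180°.

No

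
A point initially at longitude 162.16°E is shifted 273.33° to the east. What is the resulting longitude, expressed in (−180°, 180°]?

75.49°E

Start at +162.16°; shift +273.33° → +435.49°.
+435.49° lies outside (−180°, 180°]; subtract 360° → +75.49°.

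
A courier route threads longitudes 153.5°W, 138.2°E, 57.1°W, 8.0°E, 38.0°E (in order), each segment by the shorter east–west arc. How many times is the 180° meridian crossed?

Leg 1: -153.5° → +138.2°, shortest Δλ = -68.3° (west) — crosses 180°.
Leg 2: +138.2° → -57.1°, shortest Δλ = 164.7° (east) — crosses 180°.
Leg 3: -57.1° → +8.0°, shortest Δλ = 65.1° (east) — does not cross 180°.
Leg 4: +8.0° → +38.0°, shortest Δλ = 30.0° (east) — does not cross 180°.
Total crossings: 2.

2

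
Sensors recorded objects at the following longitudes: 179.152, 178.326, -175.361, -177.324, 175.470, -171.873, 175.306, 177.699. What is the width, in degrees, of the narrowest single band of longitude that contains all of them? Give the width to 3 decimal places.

Sort the longitudes: -177.324°, -175.361°, -171.873°, +175.306°, +175.470°, +177.699°, +178.326°, +179.152°.
Eastward gaps between consecutive values (wrapping around): 1.963°, 3.488°, 347.179°, 0.164°, 2.229°, 0.627°, 0.826°, 3.524°.
Largest gap = 347.179° ⇒ minimal covering band is its complement: 360° − 347.179° = 12.821°.
Band runs from +175.306° eastward to -171.873°, crossing the antimeridian.

12.821°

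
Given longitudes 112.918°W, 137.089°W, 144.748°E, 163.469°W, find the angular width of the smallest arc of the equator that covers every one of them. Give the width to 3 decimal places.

Sort the longitudes: -163.469°, -137.089°, -112.918°, +144.748°.
Eastward gaps between consecutive values (wrapping around): 26.380°, 24.171°, 257.666°, 51.783°.
Largest gap = 257.666° ⇒ minimal covering band is its complement: 360° − 257.666° = 102.334°.
Band runs from +144.748° eastward to -112.918°, crossing the antimeridian.

102.334°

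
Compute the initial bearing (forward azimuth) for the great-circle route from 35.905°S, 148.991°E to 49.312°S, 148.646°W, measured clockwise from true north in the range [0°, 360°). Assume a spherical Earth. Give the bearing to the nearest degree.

Δλ = -148.646 − 148.991 = -297.637°; wrapped into (−180°, 180°]: 62.363°.
θ = atan2( sin Δλ · cos φ₂ , cos φ₁ · sin φ₂ − sin φ₁ · cos φ₂ · cos Δλ )
  = atan2(0.57756, -0.43684) = 127.103° → normalised to [0°, 360°): 127.103°.

127°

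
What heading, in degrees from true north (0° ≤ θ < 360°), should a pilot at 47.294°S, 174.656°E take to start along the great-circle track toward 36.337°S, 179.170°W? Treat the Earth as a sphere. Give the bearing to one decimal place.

24.9°

Δλ = -179.170 − 174.656 = -353.826°; wrapped into (−180°, 180°]: 6.174°.
θ = atan2( sin Δλ · cos φ₂ , cos φ₁ · sin φ₂ − sin φ₁ · cos φ₂ · cos Δλ )
  = atan2(0.08664, 0.18664) = 24.900° → normalised to [0°, 360°): 24.900°.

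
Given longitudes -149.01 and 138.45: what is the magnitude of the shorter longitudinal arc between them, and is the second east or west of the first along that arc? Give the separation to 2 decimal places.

Raw difference: 138.45 − -149.01 = 287.46°.
Normalise into (−180°, 180°]: 287.46° − 360° = -72.54°.
Negative ⇒ the second point lies to the west; separation 72.54°.

72.54° west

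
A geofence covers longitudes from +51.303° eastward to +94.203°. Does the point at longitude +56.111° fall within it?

Band width going east from +51.303° to +94.203°: ((94.203 − 51.303) mod 360) = 42.900°.
Offset of +56.111° east of the west edge: ((56.111 − 51.303) mod 360) = 4.808°.
4.808° ≤ 42.900° ⇒ inside.

Yes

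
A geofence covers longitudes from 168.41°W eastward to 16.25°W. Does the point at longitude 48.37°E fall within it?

Band width going east from -168.41° to -16.25°: ((-16.25 − -168.41) mod 360) = 152.16°.
Offset of +48.37° east of the west edge: ((48.37 − -168.41) mod 360) = 216.78°.
216.78° > 152.16° ⇒ outside.

No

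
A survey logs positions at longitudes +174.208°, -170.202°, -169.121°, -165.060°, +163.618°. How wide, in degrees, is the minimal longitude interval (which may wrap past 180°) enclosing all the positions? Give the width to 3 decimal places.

Sort the longitudes: -170.202°, -169.121°, -165.060°, +163.618°, +174.208°.
Eastward gaps between consecutive values (wrapping around): 1.081°, 4.061°, 328.678°, 10.590°, 15.590°.
Largest gap = 328.678° ⇒ minimal covering band is its complement: 360° − 328.678° = 31.322°.
Band runs from +163.618° eastward to -165.060°, crossing the antimeridian.

31.322°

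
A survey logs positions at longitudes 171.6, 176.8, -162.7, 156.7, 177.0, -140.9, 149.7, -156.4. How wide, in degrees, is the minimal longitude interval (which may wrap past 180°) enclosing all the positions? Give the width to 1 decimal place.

Sort the longitudes: -162.7°, -156.4°, -140.9°, +149.7°, +156.7°, +171.6°, +176.8°, +177.0°.
Eastward gaps between consecutive values (wrapping around): 6.3°, 15.5°, 290.6°, 7.0°, 14.9°, 5.2°, 0.2°, 20.3°.
Largest gap = 290.6° ⇒ minimal covering band is its complement: 360° − 290.6° = 69.4°.
Band runs from +149.7° eastward to -140.9°, crossing the antimeridian.

69.4°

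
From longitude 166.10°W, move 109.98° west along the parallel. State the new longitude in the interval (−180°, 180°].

83.92°E

Start at -166.10°; shift −109.98° → -276.08°.
-276.08° lies outside (−180°, 180°]; add 360° → +83.92°.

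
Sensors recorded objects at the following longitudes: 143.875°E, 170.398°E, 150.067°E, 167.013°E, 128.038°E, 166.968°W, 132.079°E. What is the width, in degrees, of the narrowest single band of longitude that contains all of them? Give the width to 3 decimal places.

Sort the longitudes: -166.968°, +128.038°, +132.079°, +143.875°, +150.067°, +167.013°, +170.398°.
Eastward gaps between consecutive values (wrapping around): 295.006°, 4.041°, 11.796°, 6.192°, 16.946°, 3.385°, 22.634°.
Largest gap = 295.006° ⇒ minimal covering band is its complement: 360° − 295.006° = 64.994°.
Band runs from +128.038° eastward to -166.968°, crossing the antimeridian.

64.994°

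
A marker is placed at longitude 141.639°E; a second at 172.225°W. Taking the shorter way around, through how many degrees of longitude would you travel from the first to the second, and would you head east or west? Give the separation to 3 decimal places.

Raw difference: -172.225 − 141.639 = -313.864°.
Normalise into (−180°, 180°]: -313.864° + 360° = 46.136°.
Positive ⇒ the second point lies to the east; separation 46.136°.

46.136° east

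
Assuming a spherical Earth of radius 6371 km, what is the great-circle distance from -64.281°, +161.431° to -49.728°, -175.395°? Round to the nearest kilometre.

Δλ = -175.395 − 161.431 = -336.826°; wrapped into (−180°, 180°]: 23.174°.
Δφ = -49.728 − -64.281 = 14.553°.
a = sin²(Δφ/2) + cos φ₁ · cos φ₂ · sin²(Δλ/2) = 0.027359.
c = 2·atan2(√a, √(1−a)) = 0.33234 rad → d = 6371·c ≈ 2117.33 km.

2117 km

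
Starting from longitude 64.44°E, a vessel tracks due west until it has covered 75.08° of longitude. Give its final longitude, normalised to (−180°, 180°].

Start at +64.44°; shift −75.08° → -10.64°.
-10.64° already lies in (−180°, 180°].

10.64°W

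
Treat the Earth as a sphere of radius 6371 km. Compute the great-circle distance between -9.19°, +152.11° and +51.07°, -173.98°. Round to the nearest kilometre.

Δλ = -173.98 − 152.11 = -326.09°; wrapped into (−180°, 180°]: 33.91°.
Δφ = 51.07 − -9.19 = 60.26°.
a = sin²(Δφ/2) + cos φ₁ · cos φ₂ · sin²(Δλ/2) = 0.304720.
c = 2·atan2(√a, √(1−a)) = 1.16956 rad → d = 6371·c ≈ 7451.24 km.

7451 km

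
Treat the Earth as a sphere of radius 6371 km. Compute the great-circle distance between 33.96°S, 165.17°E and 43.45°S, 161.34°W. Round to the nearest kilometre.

Δλ = -161.34 − 165.17 = -326.51°; wrapped into (−180°, 180°]: 33.49°.
Δφ = -43.45 − -33.96 = -9.49°.
a = sin²(Δφ/2) + cos φ₁ · cos φ₂ · sin²(Δλ/2) = 0.056826.
c = 2·atan2(√a, √(1−a)) = 0.48140 rad → d = 6371·c ≈ 3067.00 km.

3067 km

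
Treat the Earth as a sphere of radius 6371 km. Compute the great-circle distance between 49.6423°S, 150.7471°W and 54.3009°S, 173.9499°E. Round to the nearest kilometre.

2446 km

Δλ = 173.9499 − -150.7471 = 324.6970°; wrapped into (−180°, 180°]: -35.3030°.
Δφ = -54.3009 − -49.6423 = -4.6586°.
a = sin²(Δφ/2) + cos φ₁ · cos φ₂ · sin²(Δλ/2) = 0.036395.
c = 2·atan2(√a, √(1−a)) = 0.38390 rad → d = 6371·c ≈ 2445.86 km.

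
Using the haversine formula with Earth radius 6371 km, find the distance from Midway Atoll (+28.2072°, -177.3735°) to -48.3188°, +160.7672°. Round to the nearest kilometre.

8784 km

Δλ = 160.7672 − -177.3735 = 338.1407°; wrapped into (−180°, 180°]: -21.8593°.
Δφ = -48.3188 − 28.2072 = -76.5260°.
a = sin²(Δφ/2) + cos φ₁ · cos φ₂ · sin²(Δλ/2) = 0.404565.
c = 2·atan2(√a, √(1−a)) = 1.37875 rad → d = 6371·c ≈ 8784.00 km.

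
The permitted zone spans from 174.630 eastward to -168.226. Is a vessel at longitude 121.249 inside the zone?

Band width going east from +174.630° to -168.226°: ((-168.226 − 174.630) mod 360) = 17.144°.
Offset of +121.249° east of the west edge: ((121.249 − 174.630) mod 360) = 306.619°.
306.619° > 17.144° ⇒ outside.

No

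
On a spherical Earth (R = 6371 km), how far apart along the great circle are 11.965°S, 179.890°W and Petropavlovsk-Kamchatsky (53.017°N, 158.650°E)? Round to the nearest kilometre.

Δλ = 158.650 − -179.890 = 338.540°; wrapped into (−180°, 180°]: -21.460°.
Δφ = 53.017 − -11.965 = 64.982°.
a = sin²(Δφ/2) + cos φ₁ · cos φ₂ · sin²(Δλ/2) = 0.308948.
c = 2·atan2(√a, √(1−a)) = 1.17872 rad → d = 6371·c ≈ 7509.66 km.

7510 km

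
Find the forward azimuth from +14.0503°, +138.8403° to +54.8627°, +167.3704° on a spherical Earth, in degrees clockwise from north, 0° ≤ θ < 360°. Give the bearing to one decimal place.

22.3°

Δλ = 167.3704 − 138.8403 = 28.5301°.
θ = atan2( sin Δλ · cos φ₂ , cos φ₁ · sin φ₂ − sin φ₁ · cos φ₂ · cos Δλ )
  = atan2(0.27489, 0.67055) = 22.291° → normalised to [0°, 360°): 22.291°.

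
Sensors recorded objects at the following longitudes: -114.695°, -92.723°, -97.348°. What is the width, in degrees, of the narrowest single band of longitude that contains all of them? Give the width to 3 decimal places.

Sort the longitudes: -114.695°, -97.348°, -92.723°.
Eastward gaps between consecutive values (wrapping around): 17.347°, 4.625°, 338.028°.
Largest gap = 338.028° ⇒ minimal covering band is its complement: 360° − 338.028° = 21.972°.
Band runs from -114.695° eastward to -92.723°.

21.972°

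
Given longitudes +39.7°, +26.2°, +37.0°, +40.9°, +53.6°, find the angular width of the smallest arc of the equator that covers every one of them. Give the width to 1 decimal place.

Sort the longitudes: +26.2°, +37.0°, +39.7°, +40.9°, +53.6°.
Eastward gaps between consecutive values (wrapping around): 10.8°, 2.7°, 1.2°, 12.7°, 332.6°.
Largest gap = 332.6° ⇒ minimal covering band is its complement: 360° − 332.6° = 27.4°.
Band runs from +26.2° eastward to +53.6°.

27.4°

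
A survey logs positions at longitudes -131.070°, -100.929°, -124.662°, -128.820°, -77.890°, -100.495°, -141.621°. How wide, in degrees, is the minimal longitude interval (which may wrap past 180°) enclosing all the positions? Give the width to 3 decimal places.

Sort the longitudes: -141.621°, -131.070°, -128.820°, -124.662°, -100.929°, -100.495°, -77.890°.
Eastward gaps between consecutive values (wrapping around): 10.551°, 2.250°, 4.158°, 23.733°, 0.434°, 22.605°, 296.269°.
Largest gap = 296.269° ⇒ minimal covering band is its complement: 360° − 296.269° = 63.731°.
Band runs from -141.621° eastward to -77.890°.

63.731°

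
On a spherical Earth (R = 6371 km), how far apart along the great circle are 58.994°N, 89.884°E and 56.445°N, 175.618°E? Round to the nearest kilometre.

Δλ = 175.618 − 89.884 = 85.734°.
Δφ = 56.445 − 58.994 = -2.549°.
a = sin²(Δφ/2) + cos φ₁ · cos φ₂ · sin²(Δλ/2) = 0.132270.
c = 2·atan2(√a, √(1−a)) = 0.74445 rad → d = 6371·c ≈ 4742.89 km.

4743 km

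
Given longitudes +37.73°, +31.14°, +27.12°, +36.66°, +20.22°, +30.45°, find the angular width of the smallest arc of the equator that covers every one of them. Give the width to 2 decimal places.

Sort the longitudes: +20.22°, +27.12°, +30.45°, +31.14°, +36.66°, +37.73°.
Eastward gaps between consecutive values (wrapping around): 6.90°, 3.33°, 0.69°, 5.52°, 1.07°, 342.49°.
Largest gap = 342.49° ⇒ minimal covering band is its complement: 360° − 342.49° = 17.51°.
Band runs from +20.22° eastward to +37.73°.

17.51°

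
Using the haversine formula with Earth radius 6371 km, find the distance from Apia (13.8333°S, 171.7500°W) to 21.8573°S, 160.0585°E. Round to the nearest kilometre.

Δλ = 160.0585 − -171.7500 = 331.8085°; wrapped into (−180°, 180°]: -28.1915°.
Δφ = -21.8573 − -13.8333 = -8.0240°.
a = sin²(Δφ/2) + cos φ₁ · cos φ₂ · sin²(Δλ/2) = 0.058348.
c = 2·atan2(√a, √(1−a)) = 0.48793 rad → d = 6371·c ≈ 3108.62 km.

3109 km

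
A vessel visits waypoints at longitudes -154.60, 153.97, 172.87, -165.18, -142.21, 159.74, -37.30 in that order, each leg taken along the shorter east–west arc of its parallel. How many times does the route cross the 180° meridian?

4

Leg 1: -154.60° → +153.97°, shortest Δλ = -51.43° (west) — crosses 180°.
Leg 2: +153.97° → +172.87°, shortest Δλ = 18.9° (east) — does not cross 180°.
Leg 3: +172.87° → -165.18°, shortest Δλ = 21.95° (east) — crosses 180°.
Leg 4: -165.18° → -142.21°, shortest Δλ = 22.97° (east) — does not cross 180°.
Leg 5: -142.21° → +159.74°, shortest Δλ = -58.05° (west) — crosses 180°.
Leg 6: +159.74° → -37.30°, shortest Δλ = 162.96° (east) — crosses 180°.
Total crossings: 4.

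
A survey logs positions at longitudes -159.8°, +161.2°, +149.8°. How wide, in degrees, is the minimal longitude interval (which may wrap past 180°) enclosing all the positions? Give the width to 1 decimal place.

Sort the longitudes: -159.8°, +149.8°, +161.2°.
Eastward gaps between consecutive values (wrapping around): 309.6°, 11.4°, 39.0°.
Largest gap = 309.6° ⇒ minimal covering band is its complement: 360° − 309.6° = 50.4°.
Band runs from +149.8° eastward to -159.8°, crossing the antimeridian.

50.4°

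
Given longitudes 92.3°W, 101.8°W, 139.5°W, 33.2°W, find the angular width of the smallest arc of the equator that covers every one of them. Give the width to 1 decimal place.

Sort the longitudes: -139.5°, -101.8°, -92.3°, -33.2°.
Eastward gaps between consecutive values (wrapping around): 37.7°, 9.5°, 59.1°, 253.7°.
Largest gap = 253.7° ⇒ minimal covering band is its complement: 360° − 253.7° = 106.3°.
Band runs from -139.5° eastward to -33.2°.

106.3°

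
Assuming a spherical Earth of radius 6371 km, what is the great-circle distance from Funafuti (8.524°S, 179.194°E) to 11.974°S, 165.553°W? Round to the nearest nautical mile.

Δλ = -165.553 − 179.194 = -344.747°; wrapped into (−180°, 180°]: 15.253°.
Δφ = -11.974 − -8.524 = -3.450°.
a = sin²(Δφ/2) + cos φ₁ · cos φ₂ · sin²(Δλ/2) = 0.017946.
c = 2·atan2(√a, √(1−a)) = 0.26873 rad → d = 6371·c ≈ 1712.09 km ≈ 924.46 nmi.

924 nmi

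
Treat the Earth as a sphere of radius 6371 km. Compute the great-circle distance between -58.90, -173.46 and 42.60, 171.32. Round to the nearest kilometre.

11373 km

Δλ = 171.32 − -173.46 = 344.78°; wrapped into (−180°, 180°]: -15.22°.
Δφ = 42.60 − -58.90 = 101.50°.
a = sin²(Δφ/2) + cos φ₁ · cos φ₂ · sin²(Δλ/2) = 0.606352.
c = 2·atan2(√a, √(1−a)) = 1.78514 rad → d = 6371·c ≈ 11373.11 km.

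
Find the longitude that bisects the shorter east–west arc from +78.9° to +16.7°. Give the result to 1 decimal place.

+47.8°

Signed shortest Δλ from +78.9° to +16.7° is -62.2°.
Midpoint longitude = +78.9° + (-62.2°)/2 = +78.9° − 31.1° = +47.8°.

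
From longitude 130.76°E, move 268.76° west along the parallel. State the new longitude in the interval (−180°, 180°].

Start at +130.76°; shift −268.76° → -138.00°.
-138.00° already lies in (−180°, 180°].

138.00°W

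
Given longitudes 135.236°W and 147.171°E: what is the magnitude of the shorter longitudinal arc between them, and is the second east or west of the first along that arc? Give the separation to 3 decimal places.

77.593° west

Raw difference: 147.171 − -135.236 = 282.407°.
Normalise into (−180°, 180°]: 282.407° − 360° = -77.593°.
Negative ⇒ the second point lies to the west; separation 77.593°.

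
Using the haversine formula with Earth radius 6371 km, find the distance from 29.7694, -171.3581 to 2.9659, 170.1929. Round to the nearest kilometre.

Δλ = 170.1929 − -171.3581 = 341.5510°; wrapped into (−180°, 180°]: -18.4490°.
Δφ = 2.9659 − 29.7694 = -26.8035°.
a = sin²(Δφ/2) + cos φ₁ · cos φ₂ · sin²(Δλ/2) = 0.075997.
c = 2·atan2(√a, √(1−a)) = 0.55858 rad → d = 6371·c ≈ 3558.74 km.

3559 km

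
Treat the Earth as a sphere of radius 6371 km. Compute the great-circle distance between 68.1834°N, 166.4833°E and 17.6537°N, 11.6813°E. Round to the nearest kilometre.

10255 km

Δλ = 11.6813 − 166.4833 = -154.8020°.
Δφ = 17.6537 − 68.1834 = -50.5297°.
a = sin²(Δφ/2) + cos φ₁ · cos φ₂ · sin²(Δλ/2) = 0.519447.
c = 2·atan2(√a, √(1−a)) = 1.60970 rad → d = 6371·c ≈ 10255.40 km.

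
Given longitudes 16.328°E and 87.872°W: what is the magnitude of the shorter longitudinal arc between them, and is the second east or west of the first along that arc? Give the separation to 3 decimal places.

104.200° west

Raw difference: -87.872 − 16.328 = -104.2°.
Normalise into (−180°, 180°]: -104.2° stays -104.2°.
Negative ⇒ the second point lies to the west; separation 104.200°.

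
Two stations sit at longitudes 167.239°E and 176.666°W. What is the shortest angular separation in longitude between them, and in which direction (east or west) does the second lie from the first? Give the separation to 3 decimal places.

16.095° east

Raw difference: -176.666 − 167.239 = -343.905°.
Normalise into (−180°, 180°]: -343.905° + 360° = 16.095°.
Positive ⇒ the second point lies to the east; separation 16.095°.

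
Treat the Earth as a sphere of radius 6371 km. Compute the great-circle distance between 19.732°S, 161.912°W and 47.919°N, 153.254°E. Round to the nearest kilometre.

8746 km

Δλ = 153.254 − -161.912 = 315.166°; wrapped into (−180°, 180°]: -44.834°.
Δφ = 47.919 − -19.732 = 67.651°.
a = sin²(Δφ/2) + cos φ₁ · cos φ₂ · sin²(Δλ/2) = 0.401614.
c = 2·atan2(√a, √(1−a)) = 1.37273 rad → d = 6371·c ≈ 8745.67 km.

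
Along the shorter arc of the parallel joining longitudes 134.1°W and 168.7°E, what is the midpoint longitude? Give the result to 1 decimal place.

Signed shortest Δλ from -134.1° to +168.7° is -57.2°.
Midpoint longitude = -134.1° + (-57.2°)/2 = -134.1° − 28.6° = -162.7°.
(The naïve average (-134.1 + +168.7)/2 = 17.3° is on the wrong side of the globe.)

162.7°W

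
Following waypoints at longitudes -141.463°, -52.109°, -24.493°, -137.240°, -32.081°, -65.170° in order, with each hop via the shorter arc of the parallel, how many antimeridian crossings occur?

0

Leg 1: -141.463° → -52.109°, shortest Δλ = 89.354° (east) — does not cross 180°.
Leg 2: -52.109° → -24.493°, shortest Δλ = 27.616° (east) — does not cross 180°.
Leg 3: -24.493° → -137.240°, shortest Δλ = -112.747° (west) — does not cross 180°.
Leg 4: -137.240° → -32.081°, shortest Δλ = 105.159° (east) — does not cross 180°.
Leg 5: -32.081° → -65.170°, shortest Δλ = -33.089° (west) — does not cross 180°.
Total crossings: 0.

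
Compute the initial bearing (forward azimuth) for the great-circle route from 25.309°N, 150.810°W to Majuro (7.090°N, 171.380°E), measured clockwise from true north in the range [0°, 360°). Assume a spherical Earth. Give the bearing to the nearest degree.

Δλ = 171.380 − -150.810 = 322.190°; wrapped into (−180°, 180°]: -37.810°.
θ = atan2( sin Δλ · cos φ₂ , cos φ₁ · sin φ₂ − sin φ₁ · cos φ₂ · cos Δλ )
  = atan2(-0.60836, -0.22358) = -110.179° → normalised to [0°, 360°): 249.821°.

250°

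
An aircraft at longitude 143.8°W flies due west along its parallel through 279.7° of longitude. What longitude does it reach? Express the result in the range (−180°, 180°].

Start at -143.8°; shift −279.7° → -423.5°.
-423.5° lies outside (−180°, 180°]; add 360° → -63.5°.

63.5°W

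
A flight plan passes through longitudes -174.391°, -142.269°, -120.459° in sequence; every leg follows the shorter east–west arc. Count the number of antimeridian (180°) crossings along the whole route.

0

Leg 1: -174.391° → -142.269°, shortest Δλ = 32.122° (east) — does not cross 180°.
Leg 2: -142.269° → -120.459°, shortest Δλ = 21.81° (east) — does not cross 180°.
Total crossings: 0.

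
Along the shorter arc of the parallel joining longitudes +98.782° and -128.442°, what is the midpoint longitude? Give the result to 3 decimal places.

+165.170°

Signed shortest Δλ from +98.782° to -128.442° is +132.776°.
Midpoint longitude = +98.782° + (+132.776°)/2 = +98.782° + 66.388° = +165.170°.
(The naïve average (+98.782 + -128.442)/2 = -14.83° is on the wrong side of the globe.)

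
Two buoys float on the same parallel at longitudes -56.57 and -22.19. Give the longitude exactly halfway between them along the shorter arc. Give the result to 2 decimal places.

-39.38°

Signed shortest Δλ from -56.57° to -22.19° is +34.38°.
Midpoint longitude = -56.57° + (+34.38°)/2 = -56.57° + 17.19° = -39.38°.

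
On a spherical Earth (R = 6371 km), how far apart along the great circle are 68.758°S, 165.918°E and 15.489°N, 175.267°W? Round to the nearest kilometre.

Δλ = -175.267 − 165.918 = -341.185°; wrapped into (−180°, 180°]: 18.815°.
Δφ = 15.489 − -68.758 = 84.247°.
a = sin²(Δφ/2) + cos φ₁ · cos φ₂ · sin²(Δλ/2) = 0.459208.
c = 2·atan2(√a, √(1−a)) = 1.48912 rad → d = 6371·c ≈ 9487.20 km.

9487 km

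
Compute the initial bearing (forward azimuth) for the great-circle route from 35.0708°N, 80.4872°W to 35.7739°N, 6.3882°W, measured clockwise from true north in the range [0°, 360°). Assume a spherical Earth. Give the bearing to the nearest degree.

Δλ = -6.3882 − -80.4872 = 74.0990°.
θ = atan2( sin Δλ · cos φ₂ , cos φ₁ · sin φ₂ − sin φ₁ · cos φ₂ · cos Δλ )
  = atan2(0.78029, 0.35073) = 65.797° → normalised to [0°, 360°): 65.797°.

66°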